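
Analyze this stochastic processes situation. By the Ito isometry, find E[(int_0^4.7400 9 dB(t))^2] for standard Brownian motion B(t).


By Ito isometry: E[(int f dB)^2] = int f^2 dt
= 9^2 * 4.7400
= 81 * 4.7400 = 383.9400

383.9400


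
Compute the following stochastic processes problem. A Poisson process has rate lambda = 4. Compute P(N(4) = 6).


P(N(t)=k) = (lambda*t)^k * exp(-lambda*t) / k!
lambda*t = 16
= 16^6 * exp(-16) / 6!
= 16777216 * 1.1254e-07 / 720
= 0.0026

0.0026


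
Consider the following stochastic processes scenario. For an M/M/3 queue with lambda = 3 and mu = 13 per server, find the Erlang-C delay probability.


a = lambda/mu = 0.2308
rho = a/c = 0.0769
Erlang-C formula applied:
C(c,a) = 0.0018

0.0018


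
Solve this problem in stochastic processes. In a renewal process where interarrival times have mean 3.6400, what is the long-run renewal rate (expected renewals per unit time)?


Long-run renewal rate = 1/E(X)
= 1/3.6400
= 0.2747

0.2747


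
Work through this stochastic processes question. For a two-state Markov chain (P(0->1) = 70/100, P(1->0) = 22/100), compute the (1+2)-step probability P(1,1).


P^3 = P^1 * P^2
Computing via matrix multiplication of the transition matrix.
Entry (1,1) of P^3 = 0.7610

0.7610


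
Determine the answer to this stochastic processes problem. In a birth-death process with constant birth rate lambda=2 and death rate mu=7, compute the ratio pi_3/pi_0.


For birth-death process, pi_n/pi_0 = (lambda/mu)^n
= (2/7)^3
= 0.0233

0.0233


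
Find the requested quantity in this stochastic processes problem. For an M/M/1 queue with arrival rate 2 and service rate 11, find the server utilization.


rho = lambda/mu
= 2/11
= 0.1818

0.1818


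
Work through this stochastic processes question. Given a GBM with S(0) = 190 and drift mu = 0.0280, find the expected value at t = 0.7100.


E[S(t)] = S(0) * exp(mu * t)
= 190 * exp(0.0280 * 0.7100)
= 190 * 1.0201
= 193.8150

193.8150


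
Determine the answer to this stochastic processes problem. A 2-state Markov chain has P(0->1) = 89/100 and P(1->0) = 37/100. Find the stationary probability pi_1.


Stationary distribution: pi_0 = p10/(p01+p10), pi_1 = p01/(p01+p10)
p01 = 0.8900, p10 = 0.3700
pi_1 = 0.7063

0.7063


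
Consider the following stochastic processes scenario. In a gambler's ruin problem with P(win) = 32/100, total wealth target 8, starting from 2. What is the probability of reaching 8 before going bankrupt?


Gambler's ruin formula:
r = q/p = 0.6800/0.3200 = 2.1250
P(win) = (1 - r^i)/(1 - r^N)
= (1 - 2.1250^2)/(1 - 2.1250^8)
= 0.0085

0.0085


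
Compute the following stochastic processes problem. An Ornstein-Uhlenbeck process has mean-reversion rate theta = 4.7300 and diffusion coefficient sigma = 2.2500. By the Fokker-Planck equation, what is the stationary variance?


Stationary variance = sigma^2 / (2*theta)
= 2.2500^2 / (2*4.7300)
= 5.0625 / 9.4600
= 0.5351

0.5351


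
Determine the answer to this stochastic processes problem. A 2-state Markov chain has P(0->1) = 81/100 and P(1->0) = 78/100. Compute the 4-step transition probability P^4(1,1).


Computing P^4 by matrix multiplication.
P = [[0.1900, 0.8100], [0.7800, 0.2200]]
After raising P to the power 4:
P^4(1,1) = 0.5689

0.5689


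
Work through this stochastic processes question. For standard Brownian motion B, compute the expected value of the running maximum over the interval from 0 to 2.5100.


E(max B(s)) = sqrt(2t/pi)
= sqrt(2*2.5100/pi)
= sqrt(1.5979)
= 1.2641

1.2641


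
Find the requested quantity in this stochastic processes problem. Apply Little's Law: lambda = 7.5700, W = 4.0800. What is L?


Little's Law: L = lambda * W
= 7.5700 * 4.0800
= 30.8856

30.8856


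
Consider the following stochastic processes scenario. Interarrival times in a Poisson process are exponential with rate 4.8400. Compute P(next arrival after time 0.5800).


P(X > t) = exp(-lambda * t)
= exp(-4.8400 * 0.5800)
= exp(-2.8072) = 0.0604

0.0604


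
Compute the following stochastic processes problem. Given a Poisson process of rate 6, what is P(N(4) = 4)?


P(N(t)=k) = (lambda*t)^k * exp(-lambda*t) / k!
lambda*t = 24
= 24^4 * exp(-24) / 4!
= 331776 * 3.7751e-11 / 24
= 5.2187e-07

5.2187e-07


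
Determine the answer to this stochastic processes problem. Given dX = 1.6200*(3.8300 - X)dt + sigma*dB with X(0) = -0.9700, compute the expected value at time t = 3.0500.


E[X(t)] = mu + (X(0) - mu)*exp(-theta*t)
= 3.8300 + (-0.9700 - 3.8300)*exp(-1.6200*3.0500)
= 3.8300 + -4.8000 * 0.0071
= 3.7957

3.7957


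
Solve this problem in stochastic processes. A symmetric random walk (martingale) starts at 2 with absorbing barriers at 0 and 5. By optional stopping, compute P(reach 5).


By optional stopping theorem: E(M at tau) = M(0) = 2
P(hit 5)*5 + P(hit 0)*0 = 2
P(hit 5) = (2 - 0)/(5 - 0) = 2/5 = 0.4000

0.4000


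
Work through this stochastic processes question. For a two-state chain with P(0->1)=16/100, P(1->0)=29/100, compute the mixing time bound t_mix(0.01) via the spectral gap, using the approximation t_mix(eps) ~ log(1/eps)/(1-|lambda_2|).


lambda_2 = |1 - p01 - p10| = |1 - 0.1600 - 0.2900| = 0.5500
t_mix ~ log(1/eps)/(1 - |lambda_2|)
= log(100)/(1 - 0.5500) = 4.6052/0.4500
= 10.2337

10.2337


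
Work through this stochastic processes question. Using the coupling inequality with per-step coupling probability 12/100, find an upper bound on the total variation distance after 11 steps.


TV distance bound <= (1-delta)^n
= (1 - 0.1200)^11
= 0.8800^11
= 0.2451

0.2451


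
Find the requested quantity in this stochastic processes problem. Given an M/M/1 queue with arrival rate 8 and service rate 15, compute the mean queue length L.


rho = 8/15 = 0.5333
L = rho/(1-rho)
= 0.5333/0.4667
= 1.1429

1.1429


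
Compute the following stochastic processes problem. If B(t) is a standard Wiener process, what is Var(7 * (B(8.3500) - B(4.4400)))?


Var(alpha*(B(t)-B(s))) = alpha^2 * (t-s)
= 7^2 * (8.3500 - 4.4400)
= 49 * 3.9100
= 191.5900

191.5900


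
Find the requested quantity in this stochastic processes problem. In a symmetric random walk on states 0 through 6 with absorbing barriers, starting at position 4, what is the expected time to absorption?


For symmetric RW on 0,...,N with absorbing barriers, E(i) = i*(N-i)
E(4) = 4 * 2 = 8

8


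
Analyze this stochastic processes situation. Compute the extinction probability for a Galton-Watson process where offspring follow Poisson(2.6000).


Since mu = 2.6000 > 1, extinction prob q < 1.
Solve s = exp(mu*(s-1)) iteratively.
q = 0.0951

0.0951


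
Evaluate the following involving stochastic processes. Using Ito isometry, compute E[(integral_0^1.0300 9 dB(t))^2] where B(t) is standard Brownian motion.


By Ito isometry: E[(int f dB)^2] = int f^2 dt
= 9^2 * 1.0300
= 81 * 1.0300 = 83.4300

83.4300


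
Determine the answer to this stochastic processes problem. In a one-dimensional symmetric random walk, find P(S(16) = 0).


P(S(16) = 0) = C(16,8) / 4^8
= 12870 / 65536
= 0.1964

0.1964


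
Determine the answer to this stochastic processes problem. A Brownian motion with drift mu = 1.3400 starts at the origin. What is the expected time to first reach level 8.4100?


Expected first passage time = a/mu
= 8.4100/1.3400
= 6.2761

6.2761


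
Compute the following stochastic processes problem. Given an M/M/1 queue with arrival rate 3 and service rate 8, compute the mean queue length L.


rho = 3/8 = 0.3750
L = rho/(1-rho)
= 0.3750/0.6250
= 0.6000

0.6000


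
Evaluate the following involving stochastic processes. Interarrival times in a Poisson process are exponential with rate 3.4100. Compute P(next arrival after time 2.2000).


P(X > t) = exp(-lambda * t)
= exp(-3.4100 * 2.2000)
= exp(-7.5020) = 5.5198e-04

5.5198e-04


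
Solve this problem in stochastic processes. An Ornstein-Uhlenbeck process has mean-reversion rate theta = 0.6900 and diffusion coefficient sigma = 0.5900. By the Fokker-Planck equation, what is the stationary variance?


Stationary variance = sigma^2 / (2*theta)
= 0.5900^2 / (2*0.6900)
= 0.3481 / 1.3800
= 0.2522

0.2522


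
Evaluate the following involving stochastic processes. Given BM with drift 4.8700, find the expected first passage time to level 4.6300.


Expected first passage time = a/mu
= 4.6300/4.8700
= 0.9507

0.9507


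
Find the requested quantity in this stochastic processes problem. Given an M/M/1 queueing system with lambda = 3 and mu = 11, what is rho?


rho = lambda/mu
= 3/11
= 0.2727

0.2727


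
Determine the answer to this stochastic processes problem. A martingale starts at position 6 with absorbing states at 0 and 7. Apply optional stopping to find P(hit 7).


By optional stopping theorem: E(M at tau) = M(0) = 6
P(hit 7)*7 + P(hit 0)*0 = 6
P(hit 7) = (6 - 0)/(7 - 0) = 6/7 = 0.8571

0.8571


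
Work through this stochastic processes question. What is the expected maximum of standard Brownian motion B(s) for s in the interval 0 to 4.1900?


E(max B(s)) = sqrt(2t/pi)
= sqrt(2*4.1900/pi)
= sqrt(2.6674)
= 1.6332

1.6332


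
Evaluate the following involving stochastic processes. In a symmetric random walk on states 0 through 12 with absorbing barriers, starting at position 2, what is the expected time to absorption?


For symmetric RW on 0,...,N with absorbing barriers, E(i) = i*(N-i)
E(2) = 2 * 10 = 20

20


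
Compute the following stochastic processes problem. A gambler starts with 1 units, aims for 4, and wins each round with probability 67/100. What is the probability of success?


Gambler's ruin formula:
r = q/p = 0.3300/0.6700 = 0.4925
P(win) = (1 - r^i)/(1 - r^N)
= (1 - 0.4925^1)/(1 - 0.4925^4)
= 0.5392

0.5392


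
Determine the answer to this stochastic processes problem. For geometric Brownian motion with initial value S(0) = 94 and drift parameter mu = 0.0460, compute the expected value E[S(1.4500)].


E[S(t)] = S(0) * exp(mu * t)
= 94 * exp(0.0460 * 1.4500)
= 94 * 1.0690
= 100.4836

100.4836


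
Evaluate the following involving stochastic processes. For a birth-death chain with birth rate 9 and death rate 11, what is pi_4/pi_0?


For birth-death process, pi_n/pi_0 = (lambda/mu)^n
= (9/11)^4
= 0.4481

0.4481


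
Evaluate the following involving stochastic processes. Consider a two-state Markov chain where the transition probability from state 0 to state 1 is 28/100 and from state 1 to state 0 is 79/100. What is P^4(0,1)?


Computing P^4 by matrix multiplication.
P = [[0.7200, 0.2800], [0.7900, 0.2100]]
After raising P to the power 4:
P^4(0,1) = 0.2617

0.2617


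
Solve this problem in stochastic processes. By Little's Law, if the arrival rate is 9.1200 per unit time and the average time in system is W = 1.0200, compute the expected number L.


Little's Law: L = lambda * W
= 9.1200 * 1.0200
= 9.3024

9.3024


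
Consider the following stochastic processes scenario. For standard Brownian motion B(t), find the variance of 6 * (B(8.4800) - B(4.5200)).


Var(alpha*(B(t)-B(s))) = alpha^2 * (t-s)
= 6^2 * (8.4800 - 4.5200)
= 36 * 3.9600
= 142.5600

142.5600


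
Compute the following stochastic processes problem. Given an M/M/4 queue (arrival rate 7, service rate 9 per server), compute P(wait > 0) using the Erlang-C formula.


a = lambda/mu = 0.7778
rho = a/c = 0.1944
Erlang-C formula applied:
C(c,a) = 0.0087

0.0087


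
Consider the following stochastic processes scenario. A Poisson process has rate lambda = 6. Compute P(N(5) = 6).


P(N(t)=k) = (lambda*t)^k * exp(-lambda*t) / k!
lambda*t = 30
= 30^6 * exp(-30) / 6!
= 729000000 * 9.3576e-14 / 720
= 9.4746e-08

9.4746e-08


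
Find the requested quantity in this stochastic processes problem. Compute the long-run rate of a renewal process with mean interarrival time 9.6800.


Long-run renewal rate = 1/E(X)
= 1/9.6800
= 0.1033

0.1033


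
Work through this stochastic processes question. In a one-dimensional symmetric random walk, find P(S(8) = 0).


P(S(8) = 0) = C(8,4) / 4^4
= 70 / 256
= 0.2734

0.2734


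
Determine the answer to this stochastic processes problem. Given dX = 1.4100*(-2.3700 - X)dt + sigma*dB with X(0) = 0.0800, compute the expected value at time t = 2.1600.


E[X(t)] = mu + (X(0) - mu)*exp(-theta*t)
= -2.3700 + (0.0800 - -2.3700)*exp(-1.4100*2.1600)
= -2.3700 + 2.4500 * 0.0476
= -2.2535

-2.2535


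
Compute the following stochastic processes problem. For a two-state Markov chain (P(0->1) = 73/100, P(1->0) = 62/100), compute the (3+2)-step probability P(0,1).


P^5 = P^3 * P^2
Computing via matrix multiplication of the transition matrix.
Entry (0,1) of P^5 = 0.5436

0.5436


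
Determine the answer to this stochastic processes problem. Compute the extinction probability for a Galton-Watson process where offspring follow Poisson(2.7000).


Since mu = 2.7000 > 1, extinction prob q < 1.
Solve s = exp(mu*(s-1)) iteratively.
q = 0.0844

0.0844


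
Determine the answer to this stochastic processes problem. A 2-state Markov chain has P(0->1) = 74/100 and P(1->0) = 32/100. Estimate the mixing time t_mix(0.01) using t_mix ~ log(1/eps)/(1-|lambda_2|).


lambda_2 = |1 - p01 - p10| = |1 - 0.7400 - 0.3200| = 0.0600
t_mix ~ log(1/eps)/(1 - |lambda_2|)
= log(100)/(1 - 0.0600) = 4.6052/0.9400
= 4.8991

4.8991


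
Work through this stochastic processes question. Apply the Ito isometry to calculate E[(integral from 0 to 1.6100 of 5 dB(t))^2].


By Ito isometry: E[(int f dB)^2] = int f^2 dt
= 5^2 * 1.6100
= 25 * 1.6100 = 40.2500

40.2500


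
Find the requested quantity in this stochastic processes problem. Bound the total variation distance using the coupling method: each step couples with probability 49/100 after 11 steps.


TV distance bound <= (1-delta)^n
= (1 - 0.4900)^11
= 0.5100^11
= 6.0712e-04

6.0712e-04


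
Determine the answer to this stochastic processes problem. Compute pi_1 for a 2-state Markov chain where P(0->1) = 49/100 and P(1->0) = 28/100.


Stationary distribution: pi_0 = p10/(p01+p10), pi_1 = p01/(p01+p10)
p01 = 0.4900, p10 = 0.2800
pi_1 = 0.6364

0.6364


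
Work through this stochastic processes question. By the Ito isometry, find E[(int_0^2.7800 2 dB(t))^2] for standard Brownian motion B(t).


By Ito isometry: E[(int f dB)^2] = int f^2 dt
= 2^2 * 2.7800
= 4 * 2.7800 = 11.1200

11.1200


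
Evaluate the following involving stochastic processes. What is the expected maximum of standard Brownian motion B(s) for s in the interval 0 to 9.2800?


E(max B(s)) = sqrt(2t/pi)
= sqrt(2*9.2800/pi)
= sqrt(5.9078)
= 2.4306

2.4306


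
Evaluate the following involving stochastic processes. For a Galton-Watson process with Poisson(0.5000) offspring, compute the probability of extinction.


Since mu = 0.5000 <= 1, extinction probability = 1.

1.0000


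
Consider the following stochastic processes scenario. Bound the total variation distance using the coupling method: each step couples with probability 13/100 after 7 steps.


TV distance bound <= (1-delta)^n
= (1 - 0.1300)^7
= 0.8700^7
= 0.3773

0.3773


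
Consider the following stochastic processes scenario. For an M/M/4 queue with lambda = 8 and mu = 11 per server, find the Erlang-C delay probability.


a = lambda/mu = 0.7273
rho = a/c = 0.1818
Erlang-C formula applied:
C(c,a) = 0.0069

0.0069


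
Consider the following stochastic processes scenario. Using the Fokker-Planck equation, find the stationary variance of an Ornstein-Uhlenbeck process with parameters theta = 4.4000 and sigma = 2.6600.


Stationary variance = sigma^2 / (2*theta)
= 2.6600^2 / (2*4.4000)
= 7.0756 / 8.8000
= 0.8040

0.8040


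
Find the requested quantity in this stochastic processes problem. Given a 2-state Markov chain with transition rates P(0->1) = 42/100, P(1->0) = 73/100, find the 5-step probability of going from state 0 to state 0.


Computing P^5 by matrix multiplication.
P = [[0.5800, 0.4200], [0.7300, 0.2700]]
After raising P to the power 5:
P^5(0,0) = 0.6348

0.6348


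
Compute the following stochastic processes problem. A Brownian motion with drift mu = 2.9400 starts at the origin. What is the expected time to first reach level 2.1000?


Expected first passage time = a/mu
= 2.1000/2.9400
= 0.7143

0.7143


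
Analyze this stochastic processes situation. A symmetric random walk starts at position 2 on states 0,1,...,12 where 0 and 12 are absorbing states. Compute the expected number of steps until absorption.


For symmetric RW on 0,...,N with absorbing barriers, E(i) = i*(N-i)
E(2) = 2 * 10 = 20

20


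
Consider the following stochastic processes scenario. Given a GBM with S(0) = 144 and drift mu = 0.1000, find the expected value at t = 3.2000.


E[S(t)] = S(0) * exp(mu * t)
= 144 * exp(0.1000 * 3.2000)
= 144 * 1.3771
= 198.3064

198.3064


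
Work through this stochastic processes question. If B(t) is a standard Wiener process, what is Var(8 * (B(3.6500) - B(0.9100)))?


Var(alpha*(B(t)-B(s))) = alpha^2 * (t-s)
= 8^2 * (3.6500 - 0.9100)
= 64 * 2.7400
= 175.3600

175.3600


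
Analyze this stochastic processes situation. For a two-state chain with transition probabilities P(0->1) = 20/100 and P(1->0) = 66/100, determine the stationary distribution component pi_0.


Stationary distribution: pi_0 = p10/(p01+p10), pi_1 = p01/(p01+p10)
p01 = 0.2000, p10 = 0.6600
pi_0 = 0.7674

0.7674


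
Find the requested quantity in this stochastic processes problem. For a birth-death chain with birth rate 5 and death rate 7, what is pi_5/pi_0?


For birth-death process, pi_n/pi_0 = (lambda/mu)^n
= (5/7)^5
= 0.1859

0.1859


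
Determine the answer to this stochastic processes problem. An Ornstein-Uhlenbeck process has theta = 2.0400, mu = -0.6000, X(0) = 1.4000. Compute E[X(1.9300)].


E[X(t)] = mu + (X(0) - mu)*exp(-theta*t)
= -0.6000 + (1.4000 - -0.6000)*exp(-2.0400*1.9300)
= -0.6000 + 2.0000 * 0.0195
= -0.5610

-0.5610


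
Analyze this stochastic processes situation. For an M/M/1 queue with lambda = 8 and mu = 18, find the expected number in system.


rho = 8/18 = 0.4444
L = rho/(1-rho)
= 0.4444/0.5556
= 0.8000

0.8000


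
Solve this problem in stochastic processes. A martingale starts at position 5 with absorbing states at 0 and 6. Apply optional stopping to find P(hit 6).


By optional stopping theorem: E(M at tau) = M(0) = 5
P(hit 6)*6 + P(hit 0)*0 = 5
P(hit 6) = (5 - 0)/(6 - 0) = 5/6 = 0.8333

0.8333


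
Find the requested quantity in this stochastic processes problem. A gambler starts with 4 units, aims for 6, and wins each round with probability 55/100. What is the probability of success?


Gambler's ruin formula:
r = q/p = 0.4500/0.5500 = 0.8182
P(win) = (1 - r^i)/(1 - r^N)
= (1 - 0.8182^4)/(1 - 0.8182^6)
= 0.7884

0.7884


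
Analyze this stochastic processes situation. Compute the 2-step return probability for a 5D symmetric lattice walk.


P(return in 2 steps) = P(reverse first step) = 1/(2d)
= 1/10
= 0.1000

0.1000


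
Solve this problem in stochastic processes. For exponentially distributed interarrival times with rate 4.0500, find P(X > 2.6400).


P(X > t) = exp(-lambda * t)
= exp(-4.0500 * 2.6400)
= exp(-10.6920) = 2.2726e-05

2.2726e-05


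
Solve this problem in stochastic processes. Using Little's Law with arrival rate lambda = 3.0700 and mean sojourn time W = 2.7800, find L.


Little's Law: L = lambda * W
= 3.0700 * 2.7800
= 8.5346

8.5346


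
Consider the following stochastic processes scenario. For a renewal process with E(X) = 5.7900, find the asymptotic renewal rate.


Long-run renewal rate = 1/E(X)
= 1/5.7900
= 0.1727

0.1727


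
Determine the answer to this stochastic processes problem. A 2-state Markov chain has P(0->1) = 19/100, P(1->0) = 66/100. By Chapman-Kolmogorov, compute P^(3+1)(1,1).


P^4 = P^3 * P^1
Computing via matrix multiplication of the transition matrix.
Entry (1,1) of P^4 = 0.2239

0.2239


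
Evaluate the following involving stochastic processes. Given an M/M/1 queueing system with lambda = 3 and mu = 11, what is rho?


rho = lambda/mu
= 3/11
= 0.2727

0.2727


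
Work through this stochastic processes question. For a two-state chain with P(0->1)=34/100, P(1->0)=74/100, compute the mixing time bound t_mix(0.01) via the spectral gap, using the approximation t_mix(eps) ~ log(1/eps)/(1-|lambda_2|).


lambda_2 = |1 - p01 - p10| = |1 - 0.3400 - 0.7400| = 0.0800
t_mix ~ log(1/eps)/(1 - |lambda_2|)
= log(100)/(1 - 0.0800) = 4.6052/0.9200
= 5.0056

5.0056


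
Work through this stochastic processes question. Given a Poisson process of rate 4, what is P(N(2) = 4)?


P(N(t)=k) = (lambda*t)^k * exp(-lambda*t) / k!
lambda*t = 8
= 8^4 * exp(-8) / 4!
= 4096 * 3.3546e-04 / 24
= 0.0573

0.0573


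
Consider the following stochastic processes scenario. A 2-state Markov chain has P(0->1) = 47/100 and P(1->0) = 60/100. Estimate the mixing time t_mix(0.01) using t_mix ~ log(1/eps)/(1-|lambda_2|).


lambda_2 = |1 - p01 - p10| = |1 - 0.4700 - 0.6000| = 0.0700
t_mix ~ log(1/eps)/(1 - |lambda_2|)
= log(100)/(1 - 0.0700) = 4.6052/0.9300
= 4.9518

4.9518


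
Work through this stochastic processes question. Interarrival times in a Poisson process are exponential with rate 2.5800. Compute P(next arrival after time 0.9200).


P(X > t) = exp(-lambda * t)
= exp(-2.5800 * 0.9200)
= exp(-2.3736) = 0.0931

0.0931


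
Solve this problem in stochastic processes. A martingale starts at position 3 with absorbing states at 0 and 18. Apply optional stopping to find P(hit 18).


By optional stopping theorem: E(M at tau) = M(0) = 3
P(hit 18)*18 + P(hit 0)*0 = 3
P(hit 18) = (3 - 0)/(18 - 0) = 1/6 = 0.1667

0.1667


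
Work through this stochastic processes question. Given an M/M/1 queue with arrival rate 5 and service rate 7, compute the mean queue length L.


rho = 5/7 = 0.7143
L = rho/(1-rho)
= 0.7143/0.2857
= 2.5000

2.5000


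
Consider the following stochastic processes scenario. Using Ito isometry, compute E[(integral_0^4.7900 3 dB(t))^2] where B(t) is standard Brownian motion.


By Ito isometry: E[(int f dB)^2] = int f^2 dt
= 3^2 * 4.7900
= 9 * 4.7900 = 43.1100

43.1100


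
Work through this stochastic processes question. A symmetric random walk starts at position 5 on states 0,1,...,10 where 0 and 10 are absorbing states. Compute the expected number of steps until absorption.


For symmetric RW on 0,...,N with absorbing barriers, E(i) = i*(N-i)
E(5) = 5 * 5 = 25

25


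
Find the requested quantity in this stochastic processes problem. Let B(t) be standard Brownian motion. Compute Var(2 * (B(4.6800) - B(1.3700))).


Var(alpha*(B(t)-B(s))) = alpha^2 * (t-s)
= 2^2 * (4.6800 - 1.3700)
= 4 * 3.3100
= 13.2400

13.2400


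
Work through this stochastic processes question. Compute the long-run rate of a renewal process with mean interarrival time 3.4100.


Long-run renewal rate = 1/E(X)
= 1/3.4100
= 0.2933

0.2933


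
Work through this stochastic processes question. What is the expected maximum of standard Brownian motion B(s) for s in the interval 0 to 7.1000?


E(max B(s)) = sqrt(2t/pi)
= sqrt(2*7.1000/pi)
= sqrt(4.5200)
= 2.1260

2.1260


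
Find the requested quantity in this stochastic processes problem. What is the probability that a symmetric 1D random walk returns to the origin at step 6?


P(S(6) = 0) = C(6,3) / 4^3
= 20 / 64
= 0.3125

0.3125


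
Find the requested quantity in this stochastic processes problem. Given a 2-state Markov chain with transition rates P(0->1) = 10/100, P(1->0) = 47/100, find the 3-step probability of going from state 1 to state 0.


Computing P^3 by matrix multiplication.
P = [[0.9000, 0.1000], [0.4700, 0.5300]]
After raising P to the power 3:
P^3(1,0) = 0.7590

0.7590


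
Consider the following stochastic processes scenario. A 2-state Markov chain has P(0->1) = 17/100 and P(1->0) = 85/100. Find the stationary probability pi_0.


Stationary distribution: pi_0 = p10/(p01+p10), pi_1 = p01/(p01+p10)
p01 = 0.1700, p10 = 0.8500
pi_0 = 0.8333

0.8333


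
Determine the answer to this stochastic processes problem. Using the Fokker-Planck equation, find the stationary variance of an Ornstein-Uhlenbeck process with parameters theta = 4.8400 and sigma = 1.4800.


Stationary variance = sigma^2 / (2*theta)
= 1.4800^2 / (2*4.8400)
= 2.1904 / 9.6800
= 0.2263

0.2263


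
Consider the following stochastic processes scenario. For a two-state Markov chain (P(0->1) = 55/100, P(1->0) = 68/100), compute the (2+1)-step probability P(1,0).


P^3 = P^2 * P^1
Computing via matrix multiplication of the transition matrix.
Entry (1,0) of P^3 = 0.5596

0.5596


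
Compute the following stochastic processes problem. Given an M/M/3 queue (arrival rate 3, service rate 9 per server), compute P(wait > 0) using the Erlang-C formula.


a = lambda/mu = 0.3333
rho = a/c = 0.1111
Erlang-C formula applied:
C(c,a) = 0.0050

0.0050


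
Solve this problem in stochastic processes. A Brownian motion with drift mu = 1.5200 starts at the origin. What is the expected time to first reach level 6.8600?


Expected first passage time = a/mu
= 6.8600/1.5200
= 4.5132

4.5132


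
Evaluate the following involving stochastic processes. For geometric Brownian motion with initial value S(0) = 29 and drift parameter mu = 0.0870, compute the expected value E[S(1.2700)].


E[S(t)] = S(0) * exp(mu * t)
= 29 * exp(0.0870 * 1.2700)
= 29 * 1.1168
= 32.3879

32.3879


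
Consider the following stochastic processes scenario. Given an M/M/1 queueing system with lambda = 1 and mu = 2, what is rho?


rho = lambda/mu
= 1/2
= 0.5000

0.5000


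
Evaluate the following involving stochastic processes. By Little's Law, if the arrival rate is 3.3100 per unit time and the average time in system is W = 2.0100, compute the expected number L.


Little's Law: L = lambda * W
= 3.3100 * 2.0100
= 6.6531

6.6531


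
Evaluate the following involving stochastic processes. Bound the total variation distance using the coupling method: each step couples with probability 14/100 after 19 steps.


TV distance bound <= (1-delta)^n
= (1 - 0.1400)^19
= 0.8600^19
= 0.0569

0.0569


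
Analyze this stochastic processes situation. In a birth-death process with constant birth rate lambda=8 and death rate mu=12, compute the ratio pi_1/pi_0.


For birth-death process, pi_n/pi_0 = (lambda/mu)^n
= (8/12)^1
= 0.6667

0.6667


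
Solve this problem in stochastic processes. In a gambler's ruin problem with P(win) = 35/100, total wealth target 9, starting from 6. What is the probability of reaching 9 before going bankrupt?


Gambler's ruin formula:
r = q/p = 0.6500/0.3500 = 1.8571
P(win) = (1 - r^i)/(1 - r^N)
= (1 - 1.8571^6)/(1 - 1.8571^9)
= 0.1529

0.1529


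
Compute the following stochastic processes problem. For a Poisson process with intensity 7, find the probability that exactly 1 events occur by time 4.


P(N(t)=k) = (lambda*t)^k * exp(-lambda*t) / k!
lambda*t = 28
= 28^1 * exp(-28) / 1!
= 28 * 6.9144e-13 / 1
= 1.9360e-11

1.9360e-11


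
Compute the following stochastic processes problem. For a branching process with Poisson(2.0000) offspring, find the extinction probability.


Since mu = 2.0000 > 1, extinction prob q < 1.
Solve s = exp(mu*(s-1)) iteratively.
q = 0.2032

0.2032


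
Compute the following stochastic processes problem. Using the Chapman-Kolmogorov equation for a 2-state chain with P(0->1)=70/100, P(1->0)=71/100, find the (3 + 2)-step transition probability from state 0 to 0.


P^5 = P^3 * P^2
Computing via matrix multiplication of the transition matrix.
Entry (0,0) of P^5 = 0.4978

0.4978


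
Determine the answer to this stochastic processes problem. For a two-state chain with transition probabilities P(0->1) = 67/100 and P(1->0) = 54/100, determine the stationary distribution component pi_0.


Stationary distribution: pi_0 = p10/(p01+p10), pi_1 = p01/(p01+p10)
p01 = 0.6700, p10 = 0.5400
pi_0 = 0.4463

0.4463


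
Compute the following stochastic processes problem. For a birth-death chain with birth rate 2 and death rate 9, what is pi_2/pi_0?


For birth-death process, pi_n/pi_0 = (lambda/mu)^n
= (2/9)^2
= 0.0494

0.0494


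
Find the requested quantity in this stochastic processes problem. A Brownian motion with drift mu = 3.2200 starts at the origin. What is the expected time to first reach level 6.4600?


Expected first passage time = a/mu
= 6.4600/3.2200
= 2.0062

2.0062


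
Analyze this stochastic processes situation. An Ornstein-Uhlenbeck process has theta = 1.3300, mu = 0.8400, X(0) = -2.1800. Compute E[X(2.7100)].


E[X(t)] = mu + (X(0) - mu)*exp(-theta*t)
= 0.8400 + (-2.1800 - 0.8400)*exp(-1.3300*2.7100)
= 0.8400 + -3.0200 * 0.0272
= 0.7578

0.7578


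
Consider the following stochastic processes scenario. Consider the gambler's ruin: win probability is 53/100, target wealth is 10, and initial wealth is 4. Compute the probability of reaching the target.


Gambler's ruin formula:
r = q/p = 0.4700/0.5300 = 0.8868
P(win) = (1 - r^i)/(1 - r^N)
= (1 - 0.8868^4)/(1 - 0.8868^10)
= 0.5457

0.5457


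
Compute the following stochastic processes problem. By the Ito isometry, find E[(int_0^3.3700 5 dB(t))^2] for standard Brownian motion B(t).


By Ito isometry: E[(int f dB)^2] = int f^2 dt
= 5^2 * 3.3700
= 25 * 3.3700 = 84.2500

84.2500


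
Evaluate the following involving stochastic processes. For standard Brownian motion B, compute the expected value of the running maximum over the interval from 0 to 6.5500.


E(max B(s)) = sqrt(2t/pi)
= sqrt(2*6.5500/pi)
= sqrt(4.1699)
= 2.0420

2.0420


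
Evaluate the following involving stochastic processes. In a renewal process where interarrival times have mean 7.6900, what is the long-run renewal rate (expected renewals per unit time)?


Long-run renewal rate = 1/E(X)
= 1/7.6900
= 0.1300

0.1300


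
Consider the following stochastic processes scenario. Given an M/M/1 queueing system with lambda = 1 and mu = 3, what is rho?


rho = lambda/mu
= 1/3
= 0.3333

0.3333


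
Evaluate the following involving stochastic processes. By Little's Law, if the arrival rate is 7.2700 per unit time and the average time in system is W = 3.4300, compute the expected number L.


Little's Law: L = lambda * W
= 7.2700 * 3.4300
= 24.9361

24.9361


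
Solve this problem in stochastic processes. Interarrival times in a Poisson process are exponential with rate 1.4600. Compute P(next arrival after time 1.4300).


P(X > t) = exp(-lambda * t)
= exp(-1.4600 * 1.4300)
= exp(-2.0878) = 0.1240

0.1240


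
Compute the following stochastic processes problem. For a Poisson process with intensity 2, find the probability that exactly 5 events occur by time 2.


P(N(t)=k) = (lambda*t)^k * exp(-lambda*t) / k!
lambda*t = 4
= 4^5 * exp(-4) / 5!
= 1024 * 0.0183 / 120
= 0.1563

0.1563


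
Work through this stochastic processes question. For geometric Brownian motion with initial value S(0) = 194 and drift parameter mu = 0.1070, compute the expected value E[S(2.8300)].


E[S(t)] = S(0) * exp(mu * t)
= 194 * exp(0.1070 * 2.8300)
= 194 * 1.3537
= 262.6095

262.6095


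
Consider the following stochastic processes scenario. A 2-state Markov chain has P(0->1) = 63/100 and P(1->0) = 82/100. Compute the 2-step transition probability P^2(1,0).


Computing P^2 by matrix multiplication.
P = [[0.3700, 0.6300], [0.8200, 0.1800]]
After raising P to the power 2:
P^2(1,0) = 0.4510

0.4510


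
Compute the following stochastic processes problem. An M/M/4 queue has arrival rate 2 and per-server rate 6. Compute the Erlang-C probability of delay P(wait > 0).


a = lambda/mu = 0.3333
rho = a/c = 0.0833
Erlang-C formula applied:
C(c,a) = 4.0209e-04

4.0209e-04


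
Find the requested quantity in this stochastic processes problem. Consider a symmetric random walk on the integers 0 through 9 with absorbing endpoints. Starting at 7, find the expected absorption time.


For symmetric RW on 0,...,N with absorbing barriers, E(i) = i*(N-i)
E(7) = 7 * 2 = 14

14


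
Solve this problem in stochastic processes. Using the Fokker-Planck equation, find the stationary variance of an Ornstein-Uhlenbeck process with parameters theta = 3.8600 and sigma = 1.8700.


Stationary variance = sigma^2 / (2*theta)
= 1.8700^2 / (2*3.8600)
= 3.4969 / 7.7200
= 0.4530

0.4530


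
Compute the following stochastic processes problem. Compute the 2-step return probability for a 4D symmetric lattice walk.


P(return in 2 steps) = P(reverse first step) = 1/(2d)
= 1/8
= 0.1250

0.1250


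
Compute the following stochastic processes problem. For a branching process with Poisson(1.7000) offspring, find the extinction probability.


Since mu = 1.7000 > 1, extinction prob q < 1.
Solve s = exp(mu*(s-1)) iteratively.
q = 0.3088

0.3088


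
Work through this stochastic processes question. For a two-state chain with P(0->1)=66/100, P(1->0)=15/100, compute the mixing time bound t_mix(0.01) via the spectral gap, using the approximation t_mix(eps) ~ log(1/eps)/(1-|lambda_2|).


lambda_2 = |1 - p01 - p10| = |1 - 0.6600 - 0.1500| = 0.1900
t_mix ~ log(1/eps)/(1 - |lambda_2|)
= log(100)/(1 - 0.1900) = 4.6052/0.8100
= 5.6854

5.6854


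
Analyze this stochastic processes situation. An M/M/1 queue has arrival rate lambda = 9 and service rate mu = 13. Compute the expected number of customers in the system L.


rho = 9/13 = 0.6923
L = rho/(1-rho)
= 0.6923/0.3077
= 2.2500

2.2500


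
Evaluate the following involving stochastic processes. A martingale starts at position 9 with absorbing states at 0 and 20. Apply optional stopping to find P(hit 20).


By optional stopping theorem: E(M at tau) = M(0) = 9
P(hit 20)*20 + P(hit 0)*0 = 9
P(hit 20) = (9 - 0)/(20 - 0) = 9/20 = 0.4500

0.4500


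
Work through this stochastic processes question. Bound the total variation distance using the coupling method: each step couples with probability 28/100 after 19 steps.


TV distance bound <= (1-delta)^n
= (1 - 0.2800)^19
= 0.7200^19
= 0.0019

0.0019


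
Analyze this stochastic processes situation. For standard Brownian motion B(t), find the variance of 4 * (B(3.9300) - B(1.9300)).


Var(alpha*(B(t)-B(s))) = alpha^2 * (t-s)
= 4^2 * (3.9300 - 1.9300)
= 16 * 2.0000
= 32.0000

32.0000


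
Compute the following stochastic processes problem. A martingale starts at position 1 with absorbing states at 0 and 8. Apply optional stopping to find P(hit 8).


By optional stopping theorem: E(M at tau) = M(0) = 1
P(hit 8)*8 + P(hit 0)*0 = 1
P(hit 8) = (1 - 0)/(8 - 0) = 1/8 = 0.1250

0.1250


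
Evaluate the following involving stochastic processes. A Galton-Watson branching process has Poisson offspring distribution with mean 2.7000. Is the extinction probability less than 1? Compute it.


Since mu = 2.7000 > 1, extinction prob q < 1.
Solve s = exp(mu*(s-1)) iteratively.
q = 0.0844

0.0844


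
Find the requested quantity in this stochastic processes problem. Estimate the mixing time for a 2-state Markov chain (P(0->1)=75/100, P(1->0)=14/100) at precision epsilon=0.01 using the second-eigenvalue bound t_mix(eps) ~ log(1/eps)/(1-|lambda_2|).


lambda_2 = |1 - p01 - p10| = |1 - 0.7500 - 0.1400| = 0.1100
t_mix ~ log(1/eps)/(1 - |lambda_2|)
= log(100)/(1 - 0.1100) = 4.6052/0.8900
= 5.1743

5.1743


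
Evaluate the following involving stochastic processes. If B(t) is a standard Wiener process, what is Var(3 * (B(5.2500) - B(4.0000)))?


Var(alpha*(B(t)-B(s))) = alpha^2 * (t-s)
= 3^2 * (5.2500 - 4.0000)
= 9 * 1.2500
= 11.2500

11.2500


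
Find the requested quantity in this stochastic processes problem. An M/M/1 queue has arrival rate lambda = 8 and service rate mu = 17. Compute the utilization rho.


rho = lambda/mu
= 8/17
= 0.4706

0.4706


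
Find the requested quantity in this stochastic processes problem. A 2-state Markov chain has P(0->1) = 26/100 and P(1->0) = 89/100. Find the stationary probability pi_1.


Stationary distribution: pi_0 = p10/(p01+p10), pi_1 = p01/(p01+p10)
p01 = 0.2600, p10 = 0.8900
pi_1 = 0.2261

0.2261


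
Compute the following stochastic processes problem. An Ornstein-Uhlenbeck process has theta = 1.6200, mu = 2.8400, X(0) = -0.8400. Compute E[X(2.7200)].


E[X(t)] = mu + (X(0) - mu)*exp(-theta*t)
= 2.8400 + (-0.8400 - 2.8400)*exp(-1.6200*2.7200)
= 2.8400 + -3.6800 * 0.0122
= 2.7951

2.7951


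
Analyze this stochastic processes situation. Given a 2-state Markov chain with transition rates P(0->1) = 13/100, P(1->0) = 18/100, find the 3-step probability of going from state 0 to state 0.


Computing P^3 by matrix multiplication.
P = [[0.8700, 0.1300], [0.1800, 0.8200]]
After raising P to the power 3:
P^3(0,0) = 0.7184

0.7184


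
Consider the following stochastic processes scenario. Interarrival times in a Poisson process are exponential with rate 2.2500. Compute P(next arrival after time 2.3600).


P(X > t) = exp(-lambda * t)
= exp(-2.2500 * 2.3600)
= exp(-5.3100) = 0.0049

0.0049


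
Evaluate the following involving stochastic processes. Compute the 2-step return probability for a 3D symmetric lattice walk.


P(return in 2 steps) = P(reverse first step) = 1/(2d)
= 1/6
= 0.1667

0.1667


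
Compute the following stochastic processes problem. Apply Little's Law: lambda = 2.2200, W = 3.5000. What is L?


Little's Law: L = lambda * W
= 2.2200 * 3.5000
= 7.7700

7.7700


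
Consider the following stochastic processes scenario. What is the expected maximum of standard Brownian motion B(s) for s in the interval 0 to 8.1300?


E(max B(s)) = sqrt(2t/pi)
= sqrt(2*8.1300/pi)
= sqrt(5.1757)
= 2.2750

2.2750


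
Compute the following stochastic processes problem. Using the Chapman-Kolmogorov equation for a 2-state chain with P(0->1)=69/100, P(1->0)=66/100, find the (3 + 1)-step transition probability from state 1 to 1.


P^4 = P^3 * P^1
Computing via matrix multiplication of the transition matrix.
Entry (1,1) of P^4 = 0.5184

0.5184


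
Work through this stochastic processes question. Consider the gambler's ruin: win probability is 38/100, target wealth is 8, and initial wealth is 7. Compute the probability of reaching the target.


Gambler's ruin formula:
r = q/p = 0.6200/0.3800 = 1.6316
P(win) = (1 - r^i)/(1 - r^N)
= (1 - 1.6316^7)/(1 - 1.6316^8)
= 0.6050

0.6050


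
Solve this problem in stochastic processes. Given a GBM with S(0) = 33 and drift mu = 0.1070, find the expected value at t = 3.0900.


E[S(t)] = S(0) * exp(mu * t)
= 33 * exp(0.1070 * 3.0900)
= 33 * 1.3918
= 45.9309

45.9309


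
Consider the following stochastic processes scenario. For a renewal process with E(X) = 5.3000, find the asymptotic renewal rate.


Long-run renewal rate = 1/E(X)
= 1/5.3000
= 0.1887

0.1887


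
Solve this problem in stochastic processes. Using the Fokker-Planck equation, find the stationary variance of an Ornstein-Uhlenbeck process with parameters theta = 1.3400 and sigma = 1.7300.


Stationary variance = sigma^2 / (2*theta)
= 1.7300^2 / (2*1.3400)
= 2.9929 / 2.6800
= 1.1168

1.1168


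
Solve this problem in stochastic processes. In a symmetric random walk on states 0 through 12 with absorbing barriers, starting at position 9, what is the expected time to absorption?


For symmetric RW on 0,...,N with absorbing barriers, E(i) = i*(N-i)
E(9) = 9 * 3 = 27

27


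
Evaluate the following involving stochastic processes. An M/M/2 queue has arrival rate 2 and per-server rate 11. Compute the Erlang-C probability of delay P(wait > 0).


a = lambda/mu = 0.1818
rho = a/c = 0.0909
Erlang-C formula applied:
C(c,a) = 0.0152

0.0152


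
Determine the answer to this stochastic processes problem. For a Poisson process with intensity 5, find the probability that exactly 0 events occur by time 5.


P(N(t)=k) = (lambda*t)^k * exp(-lambda*t) / k!
lambda*t = 25
= 25^0 * exp(-25) / 0!
= 1 * 1.3888e-11 / 1
= 1.3888e-11

1.3888e-11
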